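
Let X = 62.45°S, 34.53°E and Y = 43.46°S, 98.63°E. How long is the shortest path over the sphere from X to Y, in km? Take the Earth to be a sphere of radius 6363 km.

cos σ = sin φ₁ sin φ₂ + cos φ₁ cos φ₂ cos Δλ
      = sin(-62.45°)sin(-43.46°) + cos(-62.45°)cos(-43.46°)cos(64.10°) = 0.7565
σ = 40.844° → d = Rσ = 6363·0.71286 = 4536 km

4536 km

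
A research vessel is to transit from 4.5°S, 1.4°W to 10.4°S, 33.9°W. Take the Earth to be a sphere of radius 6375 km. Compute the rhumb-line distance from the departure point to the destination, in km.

Δψ = ln[tan(π/4+φ₂/2)/tan(π/4+φ₁/2)] = -0.1039;  Δφ = -0.1030 rad,  Δλ = -0.5672 rad
q = Δφ/Δψ = 0.9911
d = R·√(Δφ² + q²Δλ²) = 6375·0.57154 = 3644 km

3644 km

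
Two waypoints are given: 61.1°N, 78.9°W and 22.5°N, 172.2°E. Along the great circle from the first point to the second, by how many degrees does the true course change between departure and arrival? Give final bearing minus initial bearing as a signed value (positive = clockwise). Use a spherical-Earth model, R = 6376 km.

-89.3°

Initial bearing θ₁ = atan2(sin Δλ cos φ₂, cos φ₁ sin φ₂ − sin φ₁ cos φ₂ cos Δλ) = 297.08°
Final bearing θ₂ = (initial bearing from the destination back to the start) + 180° = 207.76°
Δθ = θ₂ − θ₁ = -89.3°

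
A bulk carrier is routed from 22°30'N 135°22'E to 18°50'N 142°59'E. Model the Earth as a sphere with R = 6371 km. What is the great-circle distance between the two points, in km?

Haversine: a = sin²(Δφ/2)+cos φ₁ cos φ₂ sin²(Δλ/2) = 0.00488;  σ = 2·atan2(√a,√(1−a))
σ = 8.012° → d = Rσ = 6371·0.13984 = 891 km

891 km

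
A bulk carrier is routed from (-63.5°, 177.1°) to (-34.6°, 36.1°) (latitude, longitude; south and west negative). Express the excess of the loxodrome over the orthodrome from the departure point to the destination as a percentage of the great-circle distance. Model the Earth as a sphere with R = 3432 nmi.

Great circle: σ = 1.3462 rad → d_gc = Rσ = 4620.0 nmi
Rhumb: Δφ = +0.5044, Δλ = -2.4609, Δψ = +0.8018, q = Δφ/Δψ = 0.6291 → d_rh = R√(Δφ²+q²Δλ²) = 5587.8 nmi
Excess = (5587.8 − 4620.0) / 4620.0 = 967.8 / 4620.0 = 20.948% ≈ 20.9%

20.9%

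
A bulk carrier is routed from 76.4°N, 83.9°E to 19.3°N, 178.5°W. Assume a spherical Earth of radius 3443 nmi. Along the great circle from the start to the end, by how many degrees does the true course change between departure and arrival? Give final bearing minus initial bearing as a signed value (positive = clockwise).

+87.9°

At departure: θ₁ = atan2(sin Δλ cos φ₂, cos φ₁ sin φ₂ − sin φ₁ cos φ₂ cos Δλ) = 77.99°
At arrival: θ₂ = atan2(sin Δλ cos φ₁, −cos φ₂ sin φ₁ + sin φ₂ cos φ₁ cos Δλ) = 165.90°
Δθ = θ₂ − θ₁ = +87.9°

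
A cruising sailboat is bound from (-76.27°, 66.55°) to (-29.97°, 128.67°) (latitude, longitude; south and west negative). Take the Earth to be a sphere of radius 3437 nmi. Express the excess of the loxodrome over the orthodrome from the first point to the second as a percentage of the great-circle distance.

3.4%

Great circle: σ = 0.9503 rad → d_gc = Rσ = 3266.3 nmi
Rhumb: Δφ = +0.8081, Δλ = +1.0842, Δψ = +1.5683, q = Δφ/Δψ = 0.5153 → d_rh = R√(Δφ²+q²Δλ²) = 3376.5 nmi
Excess = (3376.5 − 3266.3) / 3266.3 = 110.2 / 3266.3 = 3.37% ≈ 3.4%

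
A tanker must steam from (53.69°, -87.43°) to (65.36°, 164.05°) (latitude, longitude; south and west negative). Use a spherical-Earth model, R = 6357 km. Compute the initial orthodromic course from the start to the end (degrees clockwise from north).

N = sin Δλ·cos φ₂ = -0.3953;  D = cos φ₁ sin φ₂ − sin φ₁ cos φ₂ cos Δλ = +0.6449
initial course = atan2(N, D) = 328.49°

328.5°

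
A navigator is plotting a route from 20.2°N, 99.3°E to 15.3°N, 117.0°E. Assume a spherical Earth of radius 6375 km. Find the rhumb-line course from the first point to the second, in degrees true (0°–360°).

Meridional parts: M(φ₁)=+0.3601, M(φ₂)=+0.2703 → ΔM = -0.0898;  Δλ = +0.3089 rad
tan C = Δλ / ΔM = -3.4390 → C = 106.21°

106.2°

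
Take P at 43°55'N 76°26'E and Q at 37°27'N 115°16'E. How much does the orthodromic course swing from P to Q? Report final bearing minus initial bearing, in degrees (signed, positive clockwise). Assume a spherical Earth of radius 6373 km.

Initial bearing θ₁ = atan2(sin Δλ cos φ₂, cos φ₁ sin φ₂ − sin φ₁ cos φ₂ cos Δλ) = 88.95°
Final bearing θ₂ = (initial bearing from the destination back to the start) + 180° = 114.88°
Δθ = θ₂ − θ₁ = +25.9°

+25.9°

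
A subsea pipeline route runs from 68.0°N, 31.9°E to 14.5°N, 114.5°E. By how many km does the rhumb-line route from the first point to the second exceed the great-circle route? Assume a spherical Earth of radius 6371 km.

389 km

Great circle: cos σ = sin φ₁ sin φ₂ + cos φ₁ cos φ₂ cos Δλ,  σ = 1.2882 rad → d_gc = 8207.1 km
Rhumb line: Δψ = -1.3821, q = Δφ/Δψ = 0.6756, d_rh = R√(Δφ²+q²Δλ²) = 8596.1 km
Excess = 8596.1 − 8207.1 = 389.0 ≈ 389 km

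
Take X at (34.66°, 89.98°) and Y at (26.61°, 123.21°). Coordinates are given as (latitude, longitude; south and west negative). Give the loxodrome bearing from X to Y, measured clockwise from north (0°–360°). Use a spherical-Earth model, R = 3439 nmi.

Δψ = ln[tan(π/4+φ₂/2)/tan(π/4+φ₁/2)] = -0.1635
Δλ = +0.5800 rad (taken the short way round)
course = atan2(Δλ, Δψ) = 105.75°

105.7°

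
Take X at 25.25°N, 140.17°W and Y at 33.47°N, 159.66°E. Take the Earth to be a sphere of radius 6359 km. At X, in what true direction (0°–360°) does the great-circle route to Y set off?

θ = atan2( sin Δλ·cos φ₂ ,  cos φ₁ sin φ₂ − sin φ₁ cos φ₂ cos Δλ )
  = atan2(-0.7237, +0.3218) = 293.97°

294.0°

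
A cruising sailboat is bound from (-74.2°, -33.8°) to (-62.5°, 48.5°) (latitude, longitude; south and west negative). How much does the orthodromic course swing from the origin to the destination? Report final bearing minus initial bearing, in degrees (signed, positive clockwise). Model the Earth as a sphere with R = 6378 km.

-78.5°

At departure: θ₁ = atan2(sin Δλ cos φ₂, cos φ₁ sin φ₂ − sin φ₁ cos φ₂ cos Δλ) = 111.69°
At arrival: θ₂ = atan2(sin Δλ cos φ₁, −cos φ₂ sin φ₁ + sin φ₂ cos φ₁ cos Δλ) = 33.23°
Δθ = θ₂ − θ₁ = -78.5°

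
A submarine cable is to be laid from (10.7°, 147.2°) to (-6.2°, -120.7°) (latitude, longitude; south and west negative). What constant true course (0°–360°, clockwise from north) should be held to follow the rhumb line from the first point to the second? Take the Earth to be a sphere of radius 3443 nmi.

100.4°

Δψ = ln[tan(π/4+φ₂/2)/tan(π/4+φ₁/2)] = -0.2963
Δλ = +1.6074 rad (taken the short way round)
course = atan2(Δλ, Δψ) = 100.44°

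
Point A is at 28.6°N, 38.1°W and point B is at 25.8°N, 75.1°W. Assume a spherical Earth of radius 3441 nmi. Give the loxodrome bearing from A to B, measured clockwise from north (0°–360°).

265.1°

Meridional parts: M(φ₁)=+0.5213, M(φ₂)=+0.4663 → ΔM = -0.0550;  Δλ = -0.6458 rad
tan C = Δλ / ΔM = +11.7512 → C = 265.14°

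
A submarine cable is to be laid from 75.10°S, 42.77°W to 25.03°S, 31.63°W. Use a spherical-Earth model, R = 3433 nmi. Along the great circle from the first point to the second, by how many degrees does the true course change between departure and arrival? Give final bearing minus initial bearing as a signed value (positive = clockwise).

Initial bearing θ₁ = atan2(sin Δλ cos φ₂, cos φ₁ sin φ₂ − sin φ₁ cos φ₂ cos Δλ) = 13.13°
Final bearing θ₂ = (initial bearing from the destination back to the start) + 180° = 3.70°
Δθ = θ₂ − θ₁ = -9.4°

-9.4°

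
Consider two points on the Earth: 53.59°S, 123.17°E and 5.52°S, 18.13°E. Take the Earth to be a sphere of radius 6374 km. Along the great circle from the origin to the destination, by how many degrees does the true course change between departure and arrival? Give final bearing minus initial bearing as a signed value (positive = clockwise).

+70.3°

At departure: θ₁ = atan2(sin Δλ cos φ₂, cos φ₁ sin φ₂ − sin φ₁ cos φ₂ cos Δλ) = 254.59°
At arrival: θ₂ = atan2(sin Δλ cos φ₁, −cos φ₂ sin φ₁ + sin φ₂ cos φ₁ cos Δλ) = 324.91°
Δθ = θ₂ − θ₁ = +70.3°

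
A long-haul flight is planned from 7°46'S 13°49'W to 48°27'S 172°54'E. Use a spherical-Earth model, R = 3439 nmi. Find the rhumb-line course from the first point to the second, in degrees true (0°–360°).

254.6°

Δψ = ln[tan(π/4+φ₂/2)/tan(π/4+φ₁/2)] = -0.8333
Δλ = -3.0244 rad (taken the short way round)
course = atan2(Δλ, Δψ) = 254.60°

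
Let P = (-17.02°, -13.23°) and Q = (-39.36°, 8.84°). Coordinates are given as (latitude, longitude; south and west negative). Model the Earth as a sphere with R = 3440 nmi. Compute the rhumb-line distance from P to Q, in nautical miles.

Rhumb course C = atan2(Δλ, Δψ) with Δψ = ln[tan(π/4+φ₂/2)/tan(π/4+φ₁/2)] = -0.4469, Δλ = +0.3852 → C = 139.24°
d = R·|Δφ| / |cos C| = 3440·0.38991 / 0.75744 = 1771 nmi

1771 nmi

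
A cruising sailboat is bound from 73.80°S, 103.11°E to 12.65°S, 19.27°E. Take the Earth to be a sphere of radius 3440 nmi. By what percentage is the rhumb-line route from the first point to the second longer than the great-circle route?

5.3%

Great circle: σ = 1.3289 rad → d_gc = Rσ = 4571.5 nmi
Rhumb: Δφ = +1.0673, Δλ = -1.4633, Δψ = +1.7271, q = Δφ/Δψ = 0.6180 → d_rh = R√(Δφ²+q²Δλ²) = 4812.0 nmi
Excess = (4812.0 − 4571.5) / 4571.5 = 240.5 / 4571.5 = 5.26% ≈ 5.3%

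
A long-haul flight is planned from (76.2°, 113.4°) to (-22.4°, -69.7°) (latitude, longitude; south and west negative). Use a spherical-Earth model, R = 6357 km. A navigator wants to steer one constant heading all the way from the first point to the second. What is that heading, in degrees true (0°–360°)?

129.1°

Meridional parts: M(φ₁)=+2.1119, M(φ₂)=-0.4013 → ΔM = -2.5132;  Δλ = +3.0875 rad
tan C = Δλ / ΔM = -1.2285 → C = 129.15°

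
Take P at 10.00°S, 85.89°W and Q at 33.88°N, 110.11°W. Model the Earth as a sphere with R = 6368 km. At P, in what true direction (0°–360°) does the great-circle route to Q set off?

θ = atan2( sin Δλ·cos φ₂ ,  cos φ₁ sin φ₂ − sin φ₁ cos φ₂ cos Δλ )
  = atan2(-0.3406, +0.6805) = 333.41°

333.4°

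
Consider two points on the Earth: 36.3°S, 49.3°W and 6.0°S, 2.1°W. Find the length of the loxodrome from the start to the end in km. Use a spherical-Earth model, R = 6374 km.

5884 km

Rhumb course C = atan2(Δλ, Δψ) with Δψ = ln[tan(π/4+φ₂/2)/tan(π/4+φ₁/2)] = +0.5758, Δλ = +0.8238 → C = 55.05°
d = R·|Δφ| / |cos C| = 6374·0.52883 / 0.57292 = 5884 km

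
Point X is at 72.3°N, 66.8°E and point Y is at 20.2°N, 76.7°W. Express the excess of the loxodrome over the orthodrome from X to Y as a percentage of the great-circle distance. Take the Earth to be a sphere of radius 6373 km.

Great circle: σ = 1.4710 rad → d_gc = Rσ = 9375.0 km
Rhumb: Δφ = -0.9093, Δλ = -2.5045, Δψ = -1.4997, q = Δφ/Δψ = 0.6063 → d_rh = R√(Δφ²+q²Δλ²) = 11280.2 km
Excess = (11280.2 − 9375.0) / 9375.0 = 1905.2 / 9375.0 = 20.32% ≈ 20.3%

20.3%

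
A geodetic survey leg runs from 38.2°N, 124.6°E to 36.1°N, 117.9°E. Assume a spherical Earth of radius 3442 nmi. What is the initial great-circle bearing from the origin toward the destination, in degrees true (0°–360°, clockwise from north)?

N = sin Δλ·cos φ₂ = -0.0943;  D = cos φ₁ sin φ₂ − sin φ₁ cos φ₂ cos Δλ = -0.0332
initial course = atan2(N, D) = 250.58°

250.6°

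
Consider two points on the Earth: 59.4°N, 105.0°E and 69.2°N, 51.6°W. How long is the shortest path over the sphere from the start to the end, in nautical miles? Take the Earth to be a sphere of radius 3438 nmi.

3018 nmi

Haversine: a = sin²(Δφ/2)+cos φ₁ cos φ₂ sin²(Δλ/2) = 0.18063;  σ = 2·atan2(√a,√(1−a))
σ = 50.302° → d = Rσ = 3438·0.87793 = 3018 nmi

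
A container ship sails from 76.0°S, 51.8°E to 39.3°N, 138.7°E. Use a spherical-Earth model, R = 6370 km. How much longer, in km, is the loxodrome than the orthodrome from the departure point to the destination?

Great circle: cos σ = sin φ₁ sin φ₂ + cos φ₁ cos φ₂ cos Δλ,  σ = 2.2199 rad → d_gc = 14140.5 km
Rhumb line: Δψ = +2.8444, q = Δφ/Δψ = 0.7075, d_rh = R√(Δφ²+q²Δλ²) = 14527.3 km
Excess = 14527.3 − 14140.5 = 386.8 ≈ 387 km

387 km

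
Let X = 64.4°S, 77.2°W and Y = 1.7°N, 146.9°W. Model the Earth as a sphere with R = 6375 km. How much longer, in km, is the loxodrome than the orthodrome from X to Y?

Great circle: cos σ = sin φ₁ sin φ₂ + cos φ₁ cos φ₂ cos Δλ,  σ = 1.4474 rad → d_gc = 9227.2 km
Rhumb line: Δψ = +1.5116, q = Δφ/Δψ = 0.7632, d_rh = R√(Δφ²+q²Δλ²) = 9440.4 km
Excess = 9440.4 − 9227.2 = 213.2 ≈ 213 km

213 km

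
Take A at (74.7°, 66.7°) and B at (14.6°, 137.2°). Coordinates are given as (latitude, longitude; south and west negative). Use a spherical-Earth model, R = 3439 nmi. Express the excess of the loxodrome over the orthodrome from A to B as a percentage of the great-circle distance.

Great circle: σ = 1.2362 rad → d_gc = Rσ = 4251.3 nmi
Rhumb: Δφ = -1.0489, Δλ = +1.2305, Δψ = -1.7499, q = Δφ/Δψ = 0.5994 → d_rh = R√(Δφ²+q²Δλ²) = 4409.8 nmi
Excess = (4409.8 − 4251.3) / 4251.3 = 158.5 / 4251.3 = 3.73% ≈ 3.7%

3.7%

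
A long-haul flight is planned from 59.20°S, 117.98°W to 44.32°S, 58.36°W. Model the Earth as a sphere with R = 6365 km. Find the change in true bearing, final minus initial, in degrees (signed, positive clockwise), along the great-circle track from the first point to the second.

-48.8°

Initial bearing θ₁ = atan2(sin Δλ cos φ₂, cos φ₁ sin φ₂ − sin φ₁ cos φ₂ cos Δλ) = 94.35°
Final bearing θ₂ = (initial bearing from the destination back to the start) + 180° = 45.53°
Δθ = θ₂ − θ₁ = -48.8°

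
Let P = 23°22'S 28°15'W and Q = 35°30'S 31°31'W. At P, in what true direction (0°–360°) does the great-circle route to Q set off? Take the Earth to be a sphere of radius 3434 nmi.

θ = atan2( sin Δλ·cos φ₂ ,  cos φ₁ sin φ₂ − sin φ₁ cos φ₂ cos Δλ )
  = atan2(-0.0464, -0.2107) = 192.42°

192.4°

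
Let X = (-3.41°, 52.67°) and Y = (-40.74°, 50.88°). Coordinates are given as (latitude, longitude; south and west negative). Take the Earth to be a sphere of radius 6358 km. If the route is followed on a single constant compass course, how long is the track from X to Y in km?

Δψ = ln[tan(π/4+φ₂/2)/tan(π/4+φ₁/2)] = -0.7203;  Δφ = -0.6515 rad,  Δλ = -0.0312 rad
q = Δφ/Δψ = 0.9045
d = R·√(Δφ² + q²Δλ²) = 6358·0.65214 = 4146 km

4146 km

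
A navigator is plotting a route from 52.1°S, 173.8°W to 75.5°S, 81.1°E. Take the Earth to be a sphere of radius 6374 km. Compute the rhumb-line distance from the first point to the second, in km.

5469 km

Δψ = ln[tan(π/4+φ₂/2)/tan(π/4+φ₁/2)] = -0.9929;  Δφ = -0.4084 rad,  Δλ = -1.8343 rad
q = Δφ/Δψ = 0.4113
d = R·√(Δφ² + q²Δλ²) = 6374·0.85798 = 5469 km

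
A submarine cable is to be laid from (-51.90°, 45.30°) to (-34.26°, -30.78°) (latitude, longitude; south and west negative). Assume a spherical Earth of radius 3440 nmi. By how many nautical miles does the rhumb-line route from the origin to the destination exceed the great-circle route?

130 nmi

Great circle: cos σ = sin φ₁ sin φ₂ + cos φ₁ cos φ₂ cos Δλ,  σ = 0.9695 rad → d_gc = 3335.2 nmi
Rhumb line: Δψ = +0.4262, q = Δφ/Δψ = 0.7224, d_rh = R√(Δφ²+q²Δλ²) = 3465.5 nmi
Excess = 3465.5 − 3335.2 = 130.3 ≈ 130 nmi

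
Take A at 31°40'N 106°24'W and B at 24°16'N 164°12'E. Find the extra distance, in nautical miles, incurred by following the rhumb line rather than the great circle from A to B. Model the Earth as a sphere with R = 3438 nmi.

129 nmi

Great circle: cos σ = sin φ₁ sin φ₂ + cos φ₁ cos φ₂ cos Δλ,  σ = 1.3450 rad → d_gc = 4624.11 nmi
Rhumb line: Δψ = -0.1464, q = Δφ/Δψ = 0.8823, d_rh = R√(Δφ²+q²Δλ²) = 4753.57 nmi
Excess = 4753.57 − 4624.11 = 129.46 ≈ 129 nmi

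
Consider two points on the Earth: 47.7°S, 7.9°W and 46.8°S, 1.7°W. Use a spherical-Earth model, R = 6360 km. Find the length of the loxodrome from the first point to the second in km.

Rhumb course C = atan2(Δλ, Δψ) with Δψ = ln[tan(π/4+φ₂/2)/tan(π/4+φ₁/2)] = +0.0231, Δλ = +0.1082 → C = 77.93°
d = R·|Δφ| / |cos C| = 6360·0.01571 / 0.20913 = 478 km

478 km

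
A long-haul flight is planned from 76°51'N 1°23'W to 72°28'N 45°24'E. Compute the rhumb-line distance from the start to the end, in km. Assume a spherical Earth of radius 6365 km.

1450 km

Rhumb course C = atan2(Δλ, Δψ) with Δψ = ln[tan(π/4+φ₂/2)/tan(π/4+φ₁/2)] = -0.2911, Δλ = +0.8165 → C = 109.62°
d = R·|Δφ| / |cos C| = 6365·0.07650 / 0.33584 = 1450 km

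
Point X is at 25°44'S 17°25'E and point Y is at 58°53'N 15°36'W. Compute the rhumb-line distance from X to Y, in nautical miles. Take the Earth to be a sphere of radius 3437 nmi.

Rhumb course C = atan2(Δλ, Δψ) with Δψ = ln[tan(π/4+φ₂/2)/tan(π/4+φ₁/2)] = +1.7437, Δλ = -0.5762 → C = 341.71°
d = R·|Δφ| / |cos C| = 3437·1.47684 / 0.94949 = 5346 nmi

5346 nmi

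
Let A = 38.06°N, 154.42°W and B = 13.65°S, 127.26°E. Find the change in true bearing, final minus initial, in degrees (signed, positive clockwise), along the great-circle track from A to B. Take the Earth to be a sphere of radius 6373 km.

At departure: θ₁ = atan2(sin Δλ cos φ₂, cos φ₁ sin φ₂ − sin φ₁ cos φ₂ cos Δλ) = 252.12°
At arrival: θ₂ = atan2(sin Δλ cos φ₁, −cos φ₂ sin φ₁ + sin φ₂ cos φ₁ cos Δλ) = 230.45°
Δθ = θ₂ − θ₁ = -21.7°

-21.7°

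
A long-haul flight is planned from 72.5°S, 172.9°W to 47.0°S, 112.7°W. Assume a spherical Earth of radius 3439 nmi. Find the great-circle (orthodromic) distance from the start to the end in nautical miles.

cos σ = sin φ₁ sin φ₂ + cos φ₁ cos φ₂ cos Δλ
      = sin(-72.50°)sin(-47.00°) + cos(-72.50°)cos(-47.00°)cos(60.20°) = 0.7994
σ = 36.925° → d = Rσ = 3439·0.64446 = 2216 nmi

2216 nmi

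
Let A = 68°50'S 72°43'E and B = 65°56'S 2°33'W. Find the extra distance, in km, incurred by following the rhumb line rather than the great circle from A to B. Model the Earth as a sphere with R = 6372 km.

199 km

Great circle: cos σ = sin φ₁ sin φ₂ + cos φ₁ cos φ₂ cos Δλ,  σ = 0.4758 rad → d_gc = 3031.9 km
Rhumb line: Δψ = +0.1318, q = Δφ/Δψ = 0.3840, d_rh = R√(Δφ²+q²Δλ²) = 3230.9 km
Excess = 3230.9 − 3031.9 = 199.0 ≈ 199 km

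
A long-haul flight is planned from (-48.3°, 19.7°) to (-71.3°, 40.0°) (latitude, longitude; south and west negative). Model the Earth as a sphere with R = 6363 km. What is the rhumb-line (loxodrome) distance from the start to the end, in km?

2773 km

Rhumb course C = atan2(Δλ, Δψ) with Δψ = ln[tan(π/4+φ₂/2)/tan(π/4+φ₁/2)] = -0.8386, Δλ = +0.3543 → C = 157.10°
d = R·|Δφ| / |cos C| = 6363·0.40143 / 0.92116 = 2773 km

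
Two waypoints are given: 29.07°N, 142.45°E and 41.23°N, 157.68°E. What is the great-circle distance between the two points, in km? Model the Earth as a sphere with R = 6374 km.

1931 km

cos σ = sin φ₁ sin φ₂ + cos φ₁ cos φ₂ cos Δλ
      = sin(29.07°)sin(41.23°) + cos(29.07°)cos(41.23°)cos(15.23°) = 0.9545
σ = 17.355° → d = Rσ = 6374·0.30289 = 1931 km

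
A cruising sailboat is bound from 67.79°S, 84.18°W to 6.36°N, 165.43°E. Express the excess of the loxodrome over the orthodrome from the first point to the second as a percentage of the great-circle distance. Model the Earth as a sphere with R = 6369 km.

Great circle: σ = 1.8064 rad → d_gc = Rσ = 11505.1 km
Rhumb: Δφ = +1.2942, Δλ = -1.9267, Δψ = +1.7394, q = Δφ/Δψ = 0.7440 → d_rh = R√(Δφ²+q²Δλ²) = 12300.1 km
Excess = (12300.1 − 11505.1) / 11505.1 = 795.0 / 11505.1 = 6.91% ≈ 6.9%

6.9%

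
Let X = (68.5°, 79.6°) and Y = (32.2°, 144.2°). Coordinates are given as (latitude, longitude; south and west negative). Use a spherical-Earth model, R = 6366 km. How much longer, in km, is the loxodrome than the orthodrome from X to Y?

Great circle: cos σ = sin φ₁ sin φ₂ + cos φ₁ cos φ₂ cos Δλ,  σ = 0.8908 rad → d_gc = 5670.6 km
Rhumb line: Δψ = -1.0673, q = Δφ/Δψ = 0.5936, d_rh = R√(Δφ²+q²Δλ²) = 5866.7 km
Excess = 5866.7 − 5670.6 = 196.1 ≈ 196 km

196 km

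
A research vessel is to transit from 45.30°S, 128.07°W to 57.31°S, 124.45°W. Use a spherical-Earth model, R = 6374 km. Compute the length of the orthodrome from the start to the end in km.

1359 km

Haversine: a = sin²(Δφ/2)+cos φ₁ cos φ₂ sin²(Δλ/2) = 0.01132;  σ = 2·atan2(√a,√(1−a))
σ = 12.217° → d = Rσ = 6374·0.21323 = 1359 km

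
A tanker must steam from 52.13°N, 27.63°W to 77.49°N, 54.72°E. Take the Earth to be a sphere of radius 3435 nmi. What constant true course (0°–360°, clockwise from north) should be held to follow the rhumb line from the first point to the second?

Δψ = ln[tan(π/4+φ₂/2)/tan(π/4+φ₁/2)] = +1.1410
Δλ = +1.4373 rad (taken the short way round)
course = atan2(Δλ, Δψ) = 51.56°

51.6°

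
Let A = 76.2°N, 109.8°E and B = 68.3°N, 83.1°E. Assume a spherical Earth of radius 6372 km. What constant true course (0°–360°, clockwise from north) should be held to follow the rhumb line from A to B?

225.4°

Δψ = ln[tan(π/4+φ₂/2)/tan(π/4+φ₁/2)] = -0.4598
Δλ = -0.4660 rad (taken the short way round)
course = atan2(Δλ, Δψ) = 225.38°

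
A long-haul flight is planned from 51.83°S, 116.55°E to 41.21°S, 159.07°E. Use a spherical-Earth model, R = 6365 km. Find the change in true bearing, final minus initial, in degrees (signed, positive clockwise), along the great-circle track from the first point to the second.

-31.7°

Initial bearing θ₁ = atan2(sin Δλ cos φ₂, cos φ₁ sin φ₂ − sin φ₁ cos φ₂ cos Δλ) = 86.76°
Final bearing θ₂ = (initial bearing from the destination back to the start) + 180° = 55.10°
Δθ = θ₂ − θ₁ = -31.7°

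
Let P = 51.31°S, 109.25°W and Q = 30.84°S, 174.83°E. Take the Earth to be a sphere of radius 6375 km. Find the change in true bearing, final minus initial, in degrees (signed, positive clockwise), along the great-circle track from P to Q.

Initial bearing θ₁ = atan2(sin Δλ cos φ₂, cos φ₁ sin φ₂ − sin φ₁ cos φ₂ cos Δλ) = 259.30°
Final bearing θ₂ = (initial bearing from the destination back to the start) + 180° = 314.33°
Δθ = θ₂ − θ₁ = +55.0°

+55.0°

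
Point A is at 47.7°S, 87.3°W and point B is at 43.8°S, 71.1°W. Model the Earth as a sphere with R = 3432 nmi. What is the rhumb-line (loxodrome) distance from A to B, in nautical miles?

Δψ = ln[tan(π/4+φ₂/2)/tan(π/4+φ₁/2)] = +0.0976;  Δφ = +0.0681 rad,  Δλ = +0.2827 rad
q = Δφ/Δψ = 0.6974
d = R·√(Δφ² + q²Δλ²) = 3432·0.20860 = 716 nmi

716 nmi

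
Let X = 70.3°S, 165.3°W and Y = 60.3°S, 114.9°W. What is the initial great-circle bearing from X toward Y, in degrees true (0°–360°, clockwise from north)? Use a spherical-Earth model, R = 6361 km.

89.3°

θ = atan2( sin Δλ·cos φ₂ ,  cos φ₁ sin φ₂ − sin φ₁ cos φ₂ cos Δλ )
  = atan2(+0.3818, +0.0045) = 89.32°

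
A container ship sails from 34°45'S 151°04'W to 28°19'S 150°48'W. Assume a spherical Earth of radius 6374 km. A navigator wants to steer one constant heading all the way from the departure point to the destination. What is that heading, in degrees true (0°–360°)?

Meridional parts: M(φ₁)=-0.6475, M(φ₂)=-0.5157 → ΔM = +0.1319;  Δλ = +0.0047 rad
tan C = Δλ / ΔM = +0.0353 → C = 2.02°

2.0°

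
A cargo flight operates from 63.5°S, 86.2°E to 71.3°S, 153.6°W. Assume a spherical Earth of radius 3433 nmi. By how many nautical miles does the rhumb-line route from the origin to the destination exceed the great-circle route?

436 nmi

Great circle: cos σ = sin φ₁ sin φ₂ + cos φ₁ cos φ₂ cos Δλ,  σ = 0.6829 rad → d_gc = 2344.5 nmi
Rhumb line: Δψ = -0.3577, q = Δφ/Δψ = 0.3805, d_rh = R√(Δφ²+q²Δλ²) = 2780.2 nmi
Excess = 2780.2 − 2344.5 = 435.7 ≈ 436 nmi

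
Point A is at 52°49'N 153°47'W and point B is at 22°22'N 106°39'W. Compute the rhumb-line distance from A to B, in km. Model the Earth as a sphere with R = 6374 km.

5276 km

Δψ = ln[tan(π/4+φ₂/2)/tan(π/4+φ₁/2)] = -0.6888;  Δφ = -0.5315 rad,  Δλ = +0.8226 rad
q = Δφ/Δψ = 0.7715
d = R·√(Δφ² + q²Δλ²) = 6374·0.82780 = 5276 km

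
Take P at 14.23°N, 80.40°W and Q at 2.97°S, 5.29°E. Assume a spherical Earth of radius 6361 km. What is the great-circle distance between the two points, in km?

Haversine: a = sin²(Δφ/2)+cos φ₁ cos φ₂ sin²(Δλ/2) = 0.46999;  σ = 2·atan2(√a,√(1−a))
σ = 86.559° → d = Rσ = 6361·1.51075 = 9610 km

9610 km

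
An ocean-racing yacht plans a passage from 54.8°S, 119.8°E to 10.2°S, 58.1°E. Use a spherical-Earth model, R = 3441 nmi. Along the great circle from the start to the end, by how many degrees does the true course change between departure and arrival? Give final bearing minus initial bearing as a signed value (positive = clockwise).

At departure: θ₁ = atan2(sin Δλ cos φ₂, cos φ₁ sin φ₂ − sin φ₁ cos φ₂ cos Δλ) = 287.86°
At arrival: θ₂ = atan2(sin Δλ cos φ₁, −cos φ₂ sin φ₁ + sin φ₂ cos φ₁ cos Δλ) = 326.12°
Δθ = θ₂ − θ₁ = +38.3°

+38.3°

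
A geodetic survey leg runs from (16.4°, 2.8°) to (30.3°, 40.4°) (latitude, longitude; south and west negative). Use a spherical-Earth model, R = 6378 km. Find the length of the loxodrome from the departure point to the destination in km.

4131 km

Rhumb course C = atan2(Δλ, Δψ) with Δψ = ln[tan(π/4+φ₂/2)/tan(π/4+φ₁/2)] = +0.2651, Δλ = +0.6562 → C = 68.00°
d = R·|Δφ| / |cos C| = 6378·0.24260 / 0.37460 = 4131 km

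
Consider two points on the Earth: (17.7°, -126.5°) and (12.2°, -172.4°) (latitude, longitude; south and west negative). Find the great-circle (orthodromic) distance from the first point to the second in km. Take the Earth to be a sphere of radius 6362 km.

Haversine: a = sin²(Δφ/2)+cos φ₁ cos φ₂ sin²(Δλ/2) = 0.14388;  σ = 2·atan2(√a,√(1−a))
σ = 44.582° → d = Rσ = 6362·0.77810 = 4950 km

4950 km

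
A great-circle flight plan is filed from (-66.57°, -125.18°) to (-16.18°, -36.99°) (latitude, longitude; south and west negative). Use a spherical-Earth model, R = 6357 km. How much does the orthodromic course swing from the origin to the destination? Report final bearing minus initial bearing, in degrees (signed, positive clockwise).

At departure: θ₁ = atan2(sin Δλ cos φ₂, cos φ₁ sin φ₂ − sin φ₁ cos φ₂ cos Δλ) = 94.94°
At arrival: θ₂ = atan2(sin Δλ cos φ₁, −cos φ₂ sin φ₁ + sin φ₂ cos φ₁ cos Δλ) = 24.36°
Δθ = θ₂ − θ₁ = -70.6°

-70.6°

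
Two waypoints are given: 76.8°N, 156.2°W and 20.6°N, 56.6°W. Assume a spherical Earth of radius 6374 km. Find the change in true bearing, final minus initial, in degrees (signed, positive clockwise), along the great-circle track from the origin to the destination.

At departure: θ₁ = atan2(sin Δλ cos φ₂, cos φ₁ sin φ₂ − sin φ₁ cos φ₂ cos Δλ) = 75.87°
At arrival: θ₂ = atan2(sin Δλ cos φ₁, −cos φ₂ sin φ₁ + sin φ₂ cos φ₁ cos Δλ) = 166.32°
Δθ = θ₂ − θ₁ = +90.4°

+90.4°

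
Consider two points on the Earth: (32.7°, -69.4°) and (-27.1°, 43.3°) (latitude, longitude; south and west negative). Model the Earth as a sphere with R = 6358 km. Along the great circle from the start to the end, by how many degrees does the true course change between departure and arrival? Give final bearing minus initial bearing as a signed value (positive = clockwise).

Initial bearing θ₁ = atan2(sin Δλ cos φ₂, cos φ₁ sin φ₂ − sin φ₁ cos φ₂ cos Δλ) = 103.54°
Final bearing θ₂ = (initial bearing from the destination back to the start) + 180° = 113.22°
Δθ = θ₂ − θ₁ = +9.7°

+9.7°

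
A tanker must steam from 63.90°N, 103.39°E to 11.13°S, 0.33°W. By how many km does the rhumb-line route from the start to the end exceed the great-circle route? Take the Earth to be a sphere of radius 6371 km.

Great circle: cos σ = sin φ₁ sin φ₂ + cos φ₁ cos φ₂ cos Δλ,  σ = 1.8501 rad → d_gc = 11787.3 km
Rhumb line: Δψ = -1.6574, q = Δφ/Δψ = 0.7901, d_rh = R√(Δφ²+q²Δλ²) = 12354.7 km
Excess = 12354.7 − 11787.3 = 567.4 ≈ 567 km

567 km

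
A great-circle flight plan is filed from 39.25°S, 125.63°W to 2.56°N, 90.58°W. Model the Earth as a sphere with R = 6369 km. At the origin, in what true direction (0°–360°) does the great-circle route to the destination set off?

θ = atan2( sin Δλ·cos φ₂ ,  cos φ₁ sin φ₂ − sin φ₁ cos φ₂ cos Δλ )
  = atan2(+0.5737, +0.5520) = 46.10°

46.1°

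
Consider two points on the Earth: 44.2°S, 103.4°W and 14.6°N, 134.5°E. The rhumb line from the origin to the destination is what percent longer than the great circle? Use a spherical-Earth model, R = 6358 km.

2.8%

Great circle: σ = 2.1465 rad → d_gc = Rσ = 13647.2 km
Rhumb: Δφ = +1.0263, Δλ = -2.1310, Δψ = +1.1194, q = Δφ/Δψ = 0.9168 → d_rh = R√(Δφ²+q²Δλ²) = 14031.3 km
Excess = (14031.3 − 13647.2) / 13647.2 = 384.1 / 13647.2 = 2.81% ≈ 2.8%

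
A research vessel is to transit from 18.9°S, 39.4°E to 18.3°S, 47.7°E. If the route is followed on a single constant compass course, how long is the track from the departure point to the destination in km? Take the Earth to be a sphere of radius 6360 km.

876 km

Rhumb course C = atan2(Δλ, Δψ) with Δψ = ln[tan(π/4+φ₂/2)/tan(π/4+φ₁/2)] = +0.0110, Δλ = +0.1449 → C = 85.64°
d = R·|Δφ| / |cos C| = 6360·0.01047 / 0.07605 = 876 km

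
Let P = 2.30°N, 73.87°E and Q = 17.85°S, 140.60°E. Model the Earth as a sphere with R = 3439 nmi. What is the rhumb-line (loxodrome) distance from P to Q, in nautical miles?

Rhumb course C = atan2(Δλ, Δψ) with Δψ = ln[tan(π/4+φ₂/2)/tan(π/4+φ₁/2)] = -0.3569, Δλ = +1.1647 → C = 107.04°
d = R·|Δφ| / |cos C| = 3439·0.35168 / 0.29296 = 4128 nmi

4128 nmi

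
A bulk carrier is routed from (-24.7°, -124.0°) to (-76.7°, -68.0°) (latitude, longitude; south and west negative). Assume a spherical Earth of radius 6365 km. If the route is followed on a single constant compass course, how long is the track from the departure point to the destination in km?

Δψ = ln[tan(π/4+φ₂/2)/tan(π/4+φ₁/2)] = -1.7040;  Δφ = -0.9076 rad,  Δλ = +0.9774 rad
q = Δφ/Δψ = 0.5326
d = R·√(Δφ² + q²Δλ²) = 6365·1.04627 = 6659 km

6659 km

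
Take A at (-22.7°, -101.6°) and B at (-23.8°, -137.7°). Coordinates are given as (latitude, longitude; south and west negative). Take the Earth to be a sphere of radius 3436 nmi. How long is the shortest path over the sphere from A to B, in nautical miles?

Haversine: a = sin²(Δφ/2)+cos φ₁ cos φ₂ sin²(Δλ/2) = 0.08113;  σ = 2·atan2(√a,√(1−a))
σ = 33.097° → d = Rσ = 3436·0.57766 = 1985 nmi

1985 nmi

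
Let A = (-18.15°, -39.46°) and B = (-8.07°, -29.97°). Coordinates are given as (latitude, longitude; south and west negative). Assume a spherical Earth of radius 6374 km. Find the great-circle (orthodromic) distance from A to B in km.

1520 km

cos σ = sin φ₁ sin φ₂ + cos φ₁ cos φ₂ cos Δλ
      = sin(-18.15°)sin(-8.07°) + cos(-18.15°)cos(-8.07°)cos(9.49°) = 0.9717
σ = 13.666° → d = Rσ = 6374·0.23852 = 1520 km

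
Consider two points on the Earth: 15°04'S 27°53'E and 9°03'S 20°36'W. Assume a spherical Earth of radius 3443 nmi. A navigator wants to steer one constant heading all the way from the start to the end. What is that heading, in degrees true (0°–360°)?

Meridional parts: M(φ₁)=-0.2660, M(φ₂)=-0.1586 → ΔM = +0.1074;  Δλ = -0.8462 rad
tan C = Δλ / ΔM = -7.8764 → C = 277.24°

277.2°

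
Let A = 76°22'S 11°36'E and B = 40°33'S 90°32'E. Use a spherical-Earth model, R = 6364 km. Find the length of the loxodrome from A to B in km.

5687 km

Δψ = ln[tan(π/4+φ₂/2)/tan(π/4+φ₁/2)] = +1.3486;  Δφ = +0.6251 rad,  Δλ = +1.3776 rad
q = Δφ/Δψ = 0.4635
d = R·√(Δφ² + q²Δλ²) = 6364·0.89361 = 5687 km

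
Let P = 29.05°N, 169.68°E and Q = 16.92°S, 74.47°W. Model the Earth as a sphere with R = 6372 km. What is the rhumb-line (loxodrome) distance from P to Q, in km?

Rhumb course C = atan2(Δλ, Δψ) with Δψ = ln[tan(π/4+φ₂/2)/tan(π/4+φ₁/2)] = -0.8299, Δλ = +2.0220 → C = 112.32°
d = R·|Δφ| / |cos C| = 6372·0.80233 / 0.37972 = 13464 km

13464 km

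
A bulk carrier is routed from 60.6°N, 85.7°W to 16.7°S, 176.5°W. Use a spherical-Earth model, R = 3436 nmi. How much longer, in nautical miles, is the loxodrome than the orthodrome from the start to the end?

Great circle: cos σ = sin φ₁ sin φ₂ + cos φ₁ cos φ₂ cos Δλ,  σ = 1.8306 rad → d_gc = 6290.0 nmi
Rhumb line: Δψ = -1.6338, q = Δφ/Δψ = 0.8258, d_rh = R√(Δφ²+q²Δλ²) = 6458.2 nmi
Excess = 6458.2 − 6290.0 = 168.2 ≈ 168 nmi

168 nmi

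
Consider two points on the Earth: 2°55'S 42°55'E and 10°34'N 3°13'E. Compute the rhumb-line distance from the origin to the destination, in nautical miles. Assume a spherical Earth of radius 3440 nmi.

2507 nmi

Rhumb course C = atan2(Δλ, Δψ) with Δψ = ln[tan(π/4+φ₂/2)/tan(π/4+φ₁/2)] = +0.2364, Δλ = -0.6929 → C = 288.84°
d = R·|Δφ| / |cos C| = 3440·0.23533 / 0.32291 = 2507 nmi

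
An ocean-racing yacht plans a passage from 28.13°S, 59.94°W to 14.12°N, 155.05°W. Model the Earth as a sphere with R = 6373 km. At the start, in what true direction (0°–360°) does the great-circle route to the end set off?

N = sin Δλ·cos φ₂ = -0.9659;  D = cos φ₁ sin φ₂ − sin φ₁ cos φ₂ cos Δλ = +0.1744
initial course = atan2(N, D) = 280.24°

280.2°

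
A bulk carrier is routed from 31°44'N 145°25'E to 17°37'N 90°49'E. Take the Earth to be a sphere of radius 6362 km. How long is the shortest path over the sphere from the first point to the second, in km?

5668 km

cos σ = sin φ₁ sin φ₂ + cos φ₁ cos φ₂ cos Δλ
      = sin(31.73°)sin(17.62°) + cos(31.73°)cos(17.62°)cos(-54.60°) = 0.6288
σ = 51.041° → d = Rσ = 6362·0.89084 = 5668 km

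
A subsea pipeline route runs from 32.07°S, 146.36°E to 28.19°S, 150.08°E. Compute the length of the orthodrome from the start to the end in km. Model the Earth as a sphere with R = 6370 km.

Haversine: a = sin²(Δφ/2)+cos φ₁ cos φ₂ sin²(Δλ/2) = 0.00193;  σ = 2·atan2(√a,√(1−a))
σ = 5.040° → d = Rσ = 6370·0.08796 = 560 km

560 km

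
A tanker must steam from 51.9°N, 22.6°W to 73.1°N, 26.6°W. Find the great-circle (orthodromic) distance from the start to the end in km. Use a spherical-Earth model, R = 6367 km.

2364 km

cos σ = sin φ₁ sin φ₂ + cos φ₁ cos φ₂ cos Δλ
      = sin(51.90°)sin(73.10°) + cos(51.90°)cos(73.10°)cos(-4.00°) = 0.9319
σ = 21.269° → d = Rσ = 6367·0.37122 = 2364 km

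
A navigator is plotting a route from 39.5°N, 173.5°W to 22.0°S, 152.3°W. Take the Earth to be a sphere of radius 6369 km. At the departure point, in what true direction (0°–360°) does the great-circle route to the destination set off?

158.2°

N = sin Δλ·cos φ₂ = +0.3353;  D = cos φ₁ sin φ₂ − sin φ₁ cos φ₂ cos Δλ = -0.8389
initial course = atan2(N, D) = 158.21°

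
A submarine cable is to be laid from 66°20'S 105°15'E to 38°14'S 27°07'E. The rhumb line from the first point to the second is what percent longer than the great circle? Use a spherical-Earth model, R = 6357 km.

5.4%

Great circle: σ = 0.8871 rad → d_gc = Rσ = 5639.4 km
Rhumb: Δφ = +0.4904, Δλ = -1.3637, Δψ = +0.8398, q = Δφ/Δψ = 0.5840 → d_rh = R√(Δφ²+q²Δλ²) = 5945.7 km
Excess = (5945.7 − 5639.4) / 5639.4 = 306.3 / 5639.4 = 5.43% ≈ 5.4%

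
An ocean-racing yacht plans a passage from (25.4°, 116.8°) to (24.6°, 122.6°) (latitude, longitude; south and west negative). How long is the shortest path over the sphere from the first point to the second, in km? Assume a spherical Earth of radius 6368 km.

Haversine: a = sin²(Δφ/2)+cos φ₁ cos φ₂ sin²(Δλ/2) = 0.00215;  σ = 2·atan2(√a,√(1−a))
σ = 5.317° → d = Rσ = 6368·0.09279 = 591 km

591 km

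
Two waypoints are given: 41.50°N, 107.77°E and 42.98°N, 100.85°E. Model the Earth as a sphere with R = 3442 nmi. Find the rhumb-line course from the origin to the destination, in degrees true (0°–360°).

Δψ = ln[tan(π/4+φ₂/2)/tan(π/4+φ₁/2)] = +0.0349
Δλ = -0.1208 rad (taken the short way round)
course = atan2(Δλ, Δψ) = 286.11°

286.1°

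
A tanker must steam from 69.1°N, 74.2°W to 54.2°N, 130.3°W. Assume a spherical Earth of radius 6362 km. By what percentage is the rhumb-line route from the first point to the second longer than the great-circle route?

3.2%

Great circle: σ = 0.5072 rad → d_gc = Rσ = 3227.1 km
Rhumb: Δφ = -0.2601, Δλ = -0.9791, Δψ = -0.5603, q = Δφ/Δψ = 0.4641 → d_rh = R√(Δφ²+q²Δλ²) = 3331.0 km
Excess = (3331.0 − 3227.1) / 3227.1 = 103.9 / 3227.1 = 3.22% ≈ 3.2%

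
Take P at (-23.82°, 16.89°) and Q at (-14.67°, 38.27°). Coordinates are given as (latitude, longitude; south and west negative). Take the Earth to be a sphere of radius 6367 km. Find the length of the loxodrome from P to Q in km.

2460 km

Rhumb course C = atan2(Δλ, Δψ) with Δψ = ln[tan(π/4+φ₂/2)/tan(π/4+φ₁/2)] = +0.1694, Δλ = +0.3732 → C = 65.59°
d = R·|Δφ| / |cos C| = 6367·0.15970 / 0.41332 = 2460 km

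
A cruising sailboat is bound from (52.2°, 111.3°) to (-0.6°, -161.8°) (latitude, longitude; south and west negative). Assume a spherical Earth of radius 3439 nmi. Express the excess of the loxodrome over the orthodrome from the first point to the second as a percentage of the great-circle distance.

Great circle: σ = 1.5459 rad → d_gc = Rσ = 5316.4 nmi
Rhumb: Δφ = -0.9215, Δλ = +1.5167, Δψ = -1.0823, q = Δφ/Δψ = 0.8514 → d_rh = R√(Δφ²+q²Δλ²) = 5455.9 nmi
Excess = (5455.9 − 5316.4) / 5316.4 = 139.5 / 5316.4 = 2.62% ≈ 2.6%

2.6%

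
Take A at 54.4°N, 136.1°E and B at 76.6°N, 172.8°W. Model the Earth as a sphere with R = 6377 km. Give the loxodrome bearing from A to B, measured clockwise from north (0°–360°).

41.6°

Δψ = ln[tan(π/4+φ₂/2)/tan(π/4+φ₁/2)] = +1.0054
Δλ = +0.8919 rad (taken the short way round)
course = atan2(Δλ, Δψ) = 41.57°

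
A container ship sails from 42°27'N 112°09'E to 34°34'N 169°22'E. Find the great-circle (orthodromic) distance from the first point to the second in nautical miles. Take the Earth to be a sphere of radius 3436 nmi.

2675 nmi

cos σ = sin φ₁ sin φ₂ + cos φ₁ cos φ₂ cos Δλ
      = sin(42.45°)sin(34.57°) + cos(42.45°)cos(34.57°)cos(57.22°) = 0.7119
σ = 44.607° → d = Rσ = 3436·0.77854 = 2675 nmi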